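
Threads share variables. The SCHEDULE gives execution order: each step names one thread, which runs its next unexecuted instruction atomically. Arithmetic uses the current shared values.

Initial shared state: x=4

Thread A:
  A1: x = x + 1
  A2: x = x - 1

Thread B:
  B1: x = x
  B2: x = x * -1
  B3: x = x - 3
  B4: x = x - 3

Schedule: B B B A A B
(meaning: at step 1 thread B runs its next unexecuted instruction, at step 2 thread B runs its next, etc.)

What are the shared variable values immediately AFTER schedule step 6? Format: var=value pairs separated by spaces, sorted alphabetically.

Answer: x=-10

Derivation:
Step 1: thread B executes B1 (x = x). Shared: x=4. PCs: A@0 B@1
Step 2: thread B executes B2 (x = x * -1). Shared: x=-4. PCs: A@0 B@2
Step 3: thread B executes B3 (x = x - 3). Shared: x=-7. PCs: A@0 B@3
Step 4: thread A executes A1 (x = x + 1). Shared: x=-6. PCs: A@1 B@3
Step 5: thread A executes A2 (x = x - 1). Shared: x=-7. PCs: A@2 B@3
Step 6: thread B executes B4 (x = x - 3). Shared: x=-10. PCs: A@2 B@4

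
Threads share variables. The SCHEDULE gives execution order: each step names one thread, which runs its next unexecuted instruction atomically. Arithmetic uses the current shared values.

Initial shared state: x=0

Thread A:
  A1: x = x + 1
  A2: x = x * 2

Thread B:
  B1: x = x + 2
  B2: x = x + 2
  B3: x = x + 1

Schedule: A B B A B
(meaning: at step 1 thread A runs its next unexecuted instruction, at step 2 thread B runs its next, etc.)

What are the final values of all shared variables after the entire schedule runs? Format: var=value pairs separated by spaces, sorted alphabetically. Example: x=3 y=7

Step 1: thread A executes A1 (x = x + 1). Shared: x=1. PCs: A@1 B@0
Step 2: thread B executes B1 (x = x + 2). Shared: x=3. PCs: A@1 B@1
Step 3: thread B executes B2 (x = x + 2). Shared: x=5. PCs: A@1 B@2
Step 4: thread A executes A2 (x = x * 2). Shared: x=10. PCs: A@2 B@2
Step 5: thread B executes B3 (x = x + 1). Shared: x=11. PCs: A@2 B@3

Answer: x=11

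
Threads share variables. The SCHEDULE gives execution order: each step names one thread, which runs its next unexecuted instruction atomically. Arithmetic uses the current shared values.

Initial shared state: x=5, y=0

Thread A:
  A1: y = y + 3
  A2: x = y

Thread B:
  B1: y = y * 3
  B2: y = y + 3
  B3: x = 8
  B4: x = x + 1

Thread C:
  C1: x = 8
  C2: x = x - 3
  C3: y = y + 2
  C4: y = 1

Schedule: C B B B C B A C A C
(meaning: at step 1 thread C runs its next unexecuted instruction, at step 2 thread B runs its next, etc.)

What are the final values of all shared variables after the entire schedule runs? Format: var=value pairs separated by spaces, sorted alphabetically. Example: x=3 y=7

Step 1: thread C executes C1 (x = 8). Shared: x=8 y=0. PCs: A@0 B@0 C@1
Step 2: thread B executes B1 (y = y * 3). Shared: x=8 y=0. PCs: A@0 B@1 C@1
Step 3: thread B executes B2 (y = y + 3). Shared: x=8 y=3. PCs: A@0 B@2 C@1
Step 4: thread B executes B3 (x = 8). Shared: x=8 y=3. PCs: A@0 B@3 C@1
Step 5: thread C executes C2 (x = x - 3). Shared: x=5 y=3. PCs: A@0 B@3 C@2
Step 6: thread B executes B4 (x = x + 1). Shared: x=6 y=3. PCs: A@0 B@4 C@2
Step 7: thread A executes A1 (y = y + 3). Shared: x=6 y=6. PCs: A@1 B@4 C@2
Step 8: thread C executes C3 (y = y + 2). Shared: x=6 y=8. PCs: A@1 B@4 C@3
Step 9: thread A executes A2 (x = y). Shared: x=8 y=8. PCs: A@2 B@4 C@3
Step 10: thread C executes C4 (y = 1). Shared: x=8 y=1. PCs: A@2 B@4 C@4

Answer: x=8 y=1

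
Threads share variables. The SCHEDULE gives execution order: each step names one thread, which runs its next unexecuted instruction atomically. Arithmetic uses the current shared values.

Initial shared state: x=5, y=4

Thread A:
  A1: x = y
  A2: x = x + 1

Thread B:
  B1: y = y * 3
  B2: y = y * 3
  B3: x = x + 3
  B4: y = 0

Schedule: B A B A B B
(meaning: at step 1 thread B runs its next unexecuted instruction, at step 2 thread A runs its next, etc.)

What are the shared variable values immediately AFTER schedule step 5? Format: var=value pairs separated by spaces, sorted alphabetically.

Step 1: thread B executes B1 (y = y * 3). Shared: x=5 y=12. PCs: A@0 B@1
Step 2: thread A executes A1 (x = y). Shared: x=12 y=12. PCs: A@1 B@1
Step 3: thread B executes B2 (y = y * 3). Shared: x=12 y=36. PCs: A@1 B@2
Step 4: thread A executes A2 (x = x + 1). Shared: x=13 y=36. PCs: A@2 B@2
Step 5: thread B executes B3 (x = x + 3). Shared: x=16 y=36. PCs: A@2 B@3

Answer: x=16 y=36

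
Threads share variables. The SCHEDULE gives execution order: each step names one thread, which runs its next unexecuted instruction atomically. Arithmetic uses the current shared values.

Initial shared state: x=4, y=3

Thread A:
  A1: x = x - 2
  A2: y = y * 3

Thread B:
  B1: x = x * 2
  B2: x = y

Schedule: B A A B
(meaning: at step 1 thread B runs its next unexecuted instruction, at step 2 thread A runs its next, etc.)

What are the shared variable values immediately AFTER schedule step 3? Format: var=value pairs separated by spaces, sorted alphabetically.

Step 1: thread B executes B1 (x = x * 2). Shared: x=8 y=3. PCs: A@0 B@1
Step 2: thread A executes A1 (x = x - 2). Shared: x=6 y=3. PCs: A@1 B@1
Step 3: thread A executes A2 (y = y * 3). Shared: x=6 y=9. PCs: A@2 B@1

Answer: x=6 y=9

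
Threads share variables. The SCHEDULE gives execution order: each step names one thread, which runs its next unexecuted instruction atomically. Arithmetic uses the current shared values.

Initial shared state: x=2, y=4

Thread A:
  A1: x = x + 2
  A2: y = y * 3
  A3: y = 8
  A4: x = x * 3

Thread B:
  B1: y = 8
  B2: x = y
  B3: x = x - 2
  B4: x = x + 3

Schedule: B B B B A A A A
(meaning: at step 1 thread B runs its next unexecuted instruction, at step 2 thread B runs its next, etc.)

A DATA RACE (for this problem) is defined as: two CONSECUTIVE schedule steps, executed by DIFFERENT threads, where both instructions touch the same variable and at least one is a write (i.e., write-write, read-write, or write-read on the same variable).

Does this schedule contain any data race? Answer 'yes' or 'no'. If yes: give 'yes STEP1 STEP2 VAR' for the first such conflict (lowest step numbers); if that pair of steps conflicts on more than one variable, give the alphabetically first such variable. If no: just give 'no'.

Answer: yes 4 5 x

Derivation:
Steps 1,2: same thread (B). No race.
Steps 2,3: same thread (B). No race.
Steps 3,4: same thread (B). No race.
Steps 4,5: B(x = x + 3) vs A(x = x + 2). RACE on x (W-W).
Steps 5,6: same thread (A). No race.
Steps 6,7: same thread (A). No race.
Steps 7,8: same thread (A). No race.
First conflict at steps 4,5.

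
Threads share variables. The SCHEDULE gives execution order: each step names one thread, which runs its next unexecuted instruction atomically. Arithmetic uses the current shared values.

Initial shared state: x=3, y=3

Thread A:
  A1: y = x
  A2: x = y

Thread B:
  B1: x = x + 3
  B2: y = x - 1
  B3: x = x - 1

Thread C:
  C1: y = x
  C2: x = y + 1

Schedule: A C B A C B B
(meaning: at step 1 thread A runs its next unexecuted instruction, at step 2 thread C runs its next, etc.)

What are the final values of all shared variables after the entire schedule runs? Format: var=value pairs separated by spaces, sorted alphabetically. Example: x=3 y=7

Answer: x=3 y=3

Derivation:
Step 1: thread A executes A1 (y = x). Shared: x=3 y=3. PCs: A@1 B@0 C@0
Step 2: thread C executes C1 (y = x). Shared: x=3 y=3. PCs: A@1 B@0 C@1
Step 3: thread B executes B1 (x = x + 3). Shared: x=6 y=3. PCs: A@1 B@1 C@1
Step 4: thread A executes A2 (x = y). Shared: x=3 y=3. PCs: A@2 B@1 C@1
Step 5: thread C executes C2 (x = y + 1). Shared: x=4 y=3. PCs: A@2 B@1 C@2
Step 6: thread B executes B2 (y = x - 1). Shared: x=4 y=3. PCs: A@2 B@2 C@2
Step 7: thread B executes B3 (x = x - 1). Shared: x=3 y=3. PCs: A@2 B@3 C@2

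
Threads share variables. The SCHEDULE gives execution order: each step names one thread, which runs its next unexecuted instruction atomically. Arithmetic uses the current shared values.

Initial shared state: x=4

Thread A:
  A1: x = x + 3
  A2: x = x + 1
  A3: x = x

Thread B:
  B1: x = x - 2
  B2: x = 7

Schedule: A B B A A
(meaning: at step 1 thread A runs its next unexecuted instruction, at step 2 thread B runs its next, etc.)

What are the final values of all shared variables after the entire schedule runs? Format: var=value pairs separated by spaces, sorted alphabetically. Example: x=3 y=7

Answer: x=8

Derivation:
Step 1: thread A executes A1 (x = x + 3). Shared: x=7. PCs: A@1 B@0
Step 2: thread B executes B1 (x = x - 2). Shared: x=5. PCs: A@1 B@1
Step 3: thread B executes B2 (x = 7). Shared: x=7. PCs: A@1 B@2
Step 4: thread A executes A2 (x = x + 1). Shared: x=8. PCs: A@2 B@2
Step 5: thread A executes A3 (x = x). Shared: x=8. PCs: A@3 B@2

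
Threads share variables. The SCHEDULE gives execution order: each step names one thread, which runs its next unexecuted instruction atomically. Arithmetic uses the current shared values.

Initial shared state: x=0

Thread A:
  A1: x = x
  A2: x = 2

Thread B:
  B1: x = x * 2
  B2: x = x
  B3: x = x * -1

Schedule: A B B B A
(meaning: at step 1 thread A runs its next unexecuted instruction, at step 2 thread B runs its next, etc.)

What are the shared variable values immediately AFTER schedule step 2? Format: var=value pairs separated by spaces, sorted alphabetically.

Answer: x=0

Derivation:
Step 1: thread A executes A1 (x = x). Shared: x=0. PCs: A@1 B@0
Step 2: thread B executes B1 (x = x * 2). Shared: x=0. PCs: A@1 B@1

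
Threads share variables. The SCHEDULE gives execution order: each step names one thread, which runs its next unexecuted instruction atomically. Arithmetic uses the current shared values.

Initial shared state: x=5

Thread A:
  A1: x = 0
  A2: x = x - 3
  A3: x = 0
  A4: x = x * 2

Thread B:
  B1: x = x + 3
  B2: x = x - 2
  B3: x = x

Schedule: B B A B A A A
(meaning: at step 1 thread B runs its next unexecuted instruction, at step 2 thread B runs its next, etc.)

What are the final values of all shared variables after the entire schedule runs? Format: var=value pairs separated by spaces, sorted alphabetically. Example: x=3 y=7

Answer: x=0

Derivation:
Step 1: thread B executes B1 (x = x + 3). Shared: x=8. PCs: A@0 B@1
Step 2: thread B executes B2 (x = x - 2). Shared: x=6. PCs: A@0 B@2
Step 3: thread A executes A1 (x = 0). Shared: x=0. PCs: A@1 B@2
Step 4: thread B executes B3 (x = x). Shared: x=0. PCs: A@1 B@3
Step 5: thread A executes A2 (x = x - 3). Shared: x=-3. PCs: A@2 B@3
Step 6: thread A executes A3 (x = 0). Shared: x=0. PCs: A@3 B@3
Step 7: thread A executes A4 (x = x * 2). Shared: x=0. PCs: A@4 B@3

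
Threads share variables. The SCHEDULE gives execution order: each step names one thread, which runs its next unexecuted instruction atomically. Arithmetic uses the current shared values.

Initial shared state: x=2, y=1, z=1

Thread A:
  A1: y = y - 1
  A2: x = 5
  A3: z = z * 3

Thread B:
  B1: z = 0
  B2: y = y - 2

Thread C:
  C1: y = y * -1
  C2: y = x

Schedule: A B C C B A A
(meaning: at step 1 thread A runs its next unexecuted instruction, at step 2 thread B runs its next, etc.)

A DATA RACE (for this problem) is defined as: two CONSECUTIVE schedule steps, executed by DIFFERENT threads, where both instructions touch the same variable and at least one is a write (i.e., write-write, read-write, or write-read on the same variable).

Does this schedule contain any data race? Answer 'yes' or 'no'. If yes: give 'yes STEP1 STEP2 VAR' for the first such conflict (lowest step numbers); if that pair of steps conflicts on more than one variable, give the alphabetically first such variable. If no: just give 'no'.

Steps 1,2: A(r=y,w=y) vs B(r=-,w=z). No conflict.
Steps 2,3: B(r=-,w=z) vs C(r=y,w=y). No conflict.
Steps 3,4: same thread (C). No race.
Steps 4,5: C(y = x) vs B(y = y - 2). RACE on y (W-W).
Steps 5,6: B(r=y,w=y) vs A(r=-,w=x). No conflict.
Steps 6,7: same thread (A). No race.
First conflict at steps 4,5.

Answer: yes 4 5 y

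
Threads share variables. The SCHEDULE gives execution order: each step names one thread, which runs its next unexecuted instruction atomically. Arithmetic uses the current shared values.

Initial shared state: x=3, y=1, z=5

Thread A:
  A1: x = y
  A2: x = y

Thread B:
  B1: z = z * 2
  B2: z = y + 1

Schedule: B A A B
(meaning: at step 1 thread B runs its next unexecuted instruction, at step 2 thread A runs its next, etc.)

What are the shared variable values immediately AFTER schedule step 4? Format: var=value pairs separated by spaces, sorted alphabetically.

Step 1: thread B executes B1 (z = z * 2). Shared: x=3 y=1 z=10. PCs: A@0 B@1
Step 2: thread A executes A1 (x = y). Shared: x=1 y=1 z=10. PCs: A@1 B@1
Step 3: thread A executes A2 (x = y). Shared: x=1 y=1 z=10. PCs: A@2 B@1
Step 4: thread B executes B2 (z = y + 1). Shared: x=1 y=1 z=2. PCs: A@2 B@2

Answer: x=1 y=1 z=2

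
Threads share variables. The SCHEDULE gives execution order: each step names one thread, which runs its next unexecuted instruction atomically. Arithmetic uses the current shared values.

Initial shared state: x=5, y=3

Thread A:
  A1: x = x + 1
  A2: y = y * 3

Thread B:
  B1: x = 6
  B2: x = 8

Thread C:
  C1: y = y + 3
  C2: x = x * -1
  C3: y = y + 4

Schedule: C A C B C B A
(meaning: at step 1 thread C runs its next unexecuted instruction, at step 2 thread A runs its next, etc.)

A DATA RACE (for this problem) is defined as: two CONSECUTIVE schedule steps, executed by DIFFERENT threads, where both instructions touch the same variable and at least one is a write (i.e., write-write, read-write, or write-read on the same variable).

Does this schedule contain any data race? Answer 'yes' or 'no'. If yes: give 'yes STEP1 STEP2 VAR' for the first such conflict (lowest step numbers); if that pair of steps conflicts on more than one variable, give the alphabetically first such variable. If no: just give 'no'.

Answer: yes 2 3 x

Derivation:
Steps 1,2: C(r=y,w=y) vs A(r=x,w=x). No conflict.
Steps 2,3: A(x = x + 1) vs C(x = x * -1). RACE on x (W-W).
Steps 3,4: C(x = x * -1) vs B(x = 6). RACE on x (W-W).
Steps 4,5: B(r=-,w=x) vs C(r=y,w=y). No conflict.
Steps 5,6: C(r=y,w=y) vs B(r=-,w=x). No conflict.
Steps 6,7: B(r=-,w=x) vs A(r=y,w=y). No conflict.
First conflict at steps 2,3.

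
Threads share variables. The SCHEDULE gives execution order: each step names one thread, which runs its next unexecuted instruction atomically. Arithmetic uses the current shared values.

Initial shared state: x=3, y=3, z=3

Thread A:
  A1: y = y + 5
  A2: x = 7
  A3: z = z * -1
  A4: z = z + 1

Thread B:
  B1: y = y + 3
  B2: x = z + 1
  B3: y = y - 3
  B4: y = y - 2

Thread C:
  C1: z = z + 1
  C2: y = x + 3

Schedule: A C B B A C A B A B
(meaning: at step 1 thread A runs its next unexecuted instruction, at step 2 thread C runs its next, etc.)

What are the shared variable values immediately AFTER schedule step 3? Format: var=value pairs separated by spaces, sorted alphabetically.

Answer: x=3 y=11 z=4

Derivation:
Step 1: thread A executes A1 (y = y + 5). Shared: x=3 y=8 z=3. PCs: A@1 B@0 C@0
Step 2: thread C executes C1 (z = z + 1). Shared: x=3 y=8 z=4. PCs: A@1 B@0 C@1
Step 3: thread B executes B1 (y = y + 3). Shared: x=3 y=11 z=4. PCs: A@1 B@1 C@1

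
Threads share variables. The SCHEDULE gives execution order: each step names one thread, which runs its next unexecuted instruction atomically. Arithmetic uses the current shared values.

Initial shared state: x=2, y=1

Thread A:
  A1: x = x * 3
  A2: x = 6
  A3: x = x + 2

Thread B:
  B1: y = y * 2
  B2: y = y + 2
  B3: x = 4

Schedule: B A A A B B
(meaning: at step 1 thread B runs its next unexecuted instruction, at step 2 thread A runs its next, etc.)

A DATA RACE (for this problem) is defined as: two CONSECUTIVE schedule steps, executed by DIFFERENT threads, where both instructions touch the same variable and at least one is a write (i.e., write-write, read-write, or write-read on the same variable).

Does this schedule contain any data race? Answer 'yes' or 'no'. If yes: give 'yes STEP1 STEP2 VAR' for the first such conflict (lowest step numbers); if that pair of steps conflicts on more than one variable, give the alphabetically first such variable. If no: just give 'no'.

Answer: no

Derivation:
Steps 1,2: B(r=y,w=y) vs A(r=x,w=x). No conflict.
Steps 2,3: same thread (A). No race.
Steps 3,4: same thread (A). No race.
Steps 4,5: A(r=x,w=x) vs B(r=y,w=y). No conflict.
Steps 5,6: same thread (B). No race.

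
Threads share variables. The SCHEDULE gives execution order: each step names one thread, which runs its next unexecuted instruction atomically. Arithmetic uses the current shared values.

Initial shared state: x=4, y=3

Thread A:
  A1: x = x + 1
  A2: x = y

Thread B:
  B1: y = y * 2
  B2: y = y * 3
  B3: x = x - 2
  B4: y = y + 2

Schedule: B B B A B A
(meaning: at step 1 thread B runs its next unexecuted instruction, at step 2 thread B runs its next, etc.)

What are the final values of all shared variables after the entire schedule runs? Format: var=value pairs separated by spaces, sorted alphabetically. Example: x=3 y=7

Step 1: thread B executes B1 (y = y * 2). Shared: x=4 y=6. PCs: A@0 B@1
Step 2: thread B executes B2 (y = y * 3). Shared: x=4 y=18. PCs: A@0 B@2
Step 3: thread B executes B3 (x = x - 2). Shared: x=2 y=18. PCs: A@0 B@3
Step 4: thread A executes A1 (x = x + 1). Shared: x=3 y=18. PCs: A@1 B@3
Step 5: thread B executes B4 (y = y + 2). Shared: x=3 y=20. PCs: A@1 B@4
Step 6: thread A executes A2 (x = y). Shared: x=20 y=20. PCs: A@2 B@4

Answer: x=20 y=20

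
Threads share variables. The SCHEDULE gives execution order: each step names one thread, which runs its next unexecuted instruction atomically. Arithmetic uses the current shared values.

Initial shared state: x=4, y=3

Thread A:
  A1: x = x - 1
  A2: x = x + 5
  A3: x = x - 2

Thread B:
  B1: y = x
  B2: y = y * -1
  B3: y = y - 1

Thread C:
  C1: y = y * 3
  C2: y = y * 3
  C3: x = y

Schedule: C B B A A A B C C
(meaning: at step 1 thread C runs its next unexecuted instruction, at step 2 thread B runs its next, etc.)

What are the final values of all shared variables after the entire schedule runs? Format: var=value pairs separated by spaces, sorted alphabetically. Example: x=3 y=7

Step 1: thread C executes C1 (y = y * 3). Shared: x=4 y=9. PCs: A@0 B@0 C@1
Step 2: thread B executes B1 (y = x). Shared: x=4 y=4. PCs: A@0 B@1 C@1
Step 3: thread B executes B2 (y = y * -1). Shared: x=4 y=-4. PCs: A@0 B@2 C@1
Step 4: thread A executes A1 (x = x - 1). Shared: x=3 y=-4. PCs: A@1 B@2 C@1
Step 5: thread A executes A2 (x = x + 5). Shared: x=8 y=-4. PCs: A@2 B@2 C@1
Step 6: thread A executes A3 (x = x - 2). Shared: x=6 y=-4. PCs: A@3 B@2 C@1
Step 7: thread B executes B3 (y = y - 1). Shared: x=6 y=-5. PCs: A@3 B@3 C@1
Step 8: thread C executes C2 (y = y * 3). Shared: x=6 y=-15. PCs: A@3 B@3 C@2
Step 9: thread C executes C3 (x = y). Shared: x=-15 y=-15. PCs: A@3 B@3 C@3

Answer: x=-15 y=-15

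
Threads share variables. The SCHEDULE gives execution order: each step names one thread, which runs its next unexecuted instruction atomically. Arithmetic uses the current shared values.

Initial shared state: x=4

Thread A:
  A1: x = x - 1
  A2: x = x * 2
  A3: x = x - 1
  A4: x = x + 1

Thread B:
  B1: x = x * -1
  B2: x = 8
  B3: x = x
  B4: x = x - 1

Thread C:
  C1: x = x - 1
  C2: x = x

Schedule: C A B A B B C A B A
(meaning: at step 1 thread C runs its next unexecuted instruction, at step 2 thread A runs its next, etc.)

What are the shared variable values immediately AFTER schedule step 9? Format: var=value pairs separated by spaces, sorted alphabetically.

Step 1: thread C executes C1 (x = x - 1). Shared: x=3. PCs: A@0 B@0 C@1
Step 2: thread A executes A1 (x = x - 1). Shared: x=2. PCs: A@1 B@0 C@1
Step 3: thread B executes B1 (x = x * -1). Shared: x=-2. PCs: A@1 B@1 C@1
Step 4: thread A executes A2 (x = x * 2). Shared: x=-4. PCs: A@2 B@1 C@1
Step 5: thread B executes B2 (x = 8). Shared: x=8. PCs: A@2 B@2 C@1
Step 6: thread B executes B3 (x = x). Shared: x=8. PCs: A@2 B@3 C@1
Step 7: thread C executes C2 (x = x). Shared: x=8. PCs: A@2 B@3 C@2
Step 8: thread A executes A3 (x = x - 1). Shared: x=7. PCs: A@3 B@3 C@2
Step 9: thread B executes B4 (x = x - 1). Shared: x=6. PCs: A@3 B@4 C@2

Answer: x=6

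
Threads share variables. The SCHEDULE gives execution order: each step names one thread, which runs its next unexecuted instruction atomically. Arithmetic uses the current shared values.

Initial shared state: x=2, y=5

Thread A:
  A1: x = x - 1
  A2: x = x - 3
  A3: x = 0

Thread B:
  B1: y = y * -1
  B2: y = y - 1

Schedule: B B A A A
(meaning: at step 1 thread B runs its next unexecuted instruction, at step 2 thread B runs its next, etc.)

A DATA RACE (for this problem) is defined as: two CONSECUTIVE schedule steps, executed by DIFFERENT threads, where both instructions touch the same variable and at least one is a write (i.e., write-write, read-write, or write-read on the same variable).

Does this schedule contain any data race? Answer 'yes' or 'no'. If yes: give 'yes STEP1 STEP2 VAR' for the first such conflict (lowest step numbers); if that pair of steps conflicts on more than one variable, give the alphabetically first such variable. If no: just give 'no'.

Answer: no

Derivation:
Steps 1,2: same thread (B). No race.
Steps 2,3: B(r=y,w=y) vs A(r=x,w=x). No conflict.
Steps 3,4: same thread (A). No race.
Steps 4,5: same thread (A). No race.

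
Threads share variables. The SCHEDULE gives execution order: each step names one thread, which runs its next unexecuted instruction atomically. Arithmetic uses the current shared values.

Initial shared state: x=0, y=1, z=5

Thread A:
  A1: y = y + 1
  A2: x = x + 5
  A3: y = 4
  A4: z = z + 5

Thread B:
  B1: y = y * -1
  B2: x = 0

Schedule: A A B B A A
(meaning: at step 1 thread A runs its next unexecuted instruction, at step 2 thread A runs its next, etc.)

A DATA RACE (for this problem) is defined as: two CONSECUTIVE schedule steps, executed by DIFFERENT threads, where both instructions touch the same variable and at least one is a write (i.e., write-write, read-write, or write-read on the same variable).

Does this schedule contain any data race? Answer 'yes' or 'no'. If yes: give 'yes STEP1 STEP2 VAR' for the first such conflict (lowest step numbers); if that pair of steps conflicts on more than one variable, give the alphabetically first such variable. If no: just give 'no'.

Answer: no

Derivation:
Steps 1,2: same thread (A). No race.
Steps 2,3: A(r=x,w=x) vs B(r=y,w=y). No conflict.
Steps 3,4: same thread (B). No race.
Steps 4,5: B(r=-,w=x) vs A(r=-,w=y). No conflict.
Steps 5,6: same thread (A). No race.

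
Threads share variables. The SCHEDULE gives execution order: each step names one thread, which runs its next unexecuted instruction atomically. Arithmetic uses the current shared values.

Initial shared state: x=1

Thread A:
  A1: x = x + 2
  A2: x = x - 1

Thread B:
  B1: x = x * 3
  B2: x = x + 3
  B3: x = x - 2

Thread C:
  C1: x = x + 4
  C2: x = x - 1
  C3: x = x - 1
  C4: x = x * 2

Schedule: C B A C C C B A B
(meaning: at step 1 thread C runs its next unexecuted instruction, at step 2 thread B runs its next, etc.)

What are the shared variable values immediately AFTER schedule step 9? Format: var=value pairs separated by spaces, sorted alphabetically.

Answer: x=30

Derivation:
Step 1: thread C executes C1 (x = x + 4). Shared: x=5. PCs: A@0 B@0 C@1
Step 2: thread B executes B1 (x = x * 3). Shared: x=15. PCs: A@0 B@1 C@1
Step 3: thread A executes A1 (x = x + 2). Shared: x=17. PCs: A@1 B@1 C@1
Step 4: thread C executes C2 (x = x - 1). Shared: x=16. PCs: A@1 B@1 C@2
Step 5: thread C executes C3 (x = x - 1). Shared: x=15. PCs: A@1 B@1 C@3
Step 6: thread C executes C4 (x = x * 2). Shared: x=30. PCs: A@1 B@1 C@4
Step 7: thread B executes B2 (x = x + 3). Shared: x=33. PCs: A@1 B@2 C@4
Step 8: thread A executes A2 (x = x - 1). Shared: x=32. PCs: A@2 B@2 C@4
Step 9: thread B executes B3 (x = x - 2). Shared: x=30. PCs: A@2 B@3 C@4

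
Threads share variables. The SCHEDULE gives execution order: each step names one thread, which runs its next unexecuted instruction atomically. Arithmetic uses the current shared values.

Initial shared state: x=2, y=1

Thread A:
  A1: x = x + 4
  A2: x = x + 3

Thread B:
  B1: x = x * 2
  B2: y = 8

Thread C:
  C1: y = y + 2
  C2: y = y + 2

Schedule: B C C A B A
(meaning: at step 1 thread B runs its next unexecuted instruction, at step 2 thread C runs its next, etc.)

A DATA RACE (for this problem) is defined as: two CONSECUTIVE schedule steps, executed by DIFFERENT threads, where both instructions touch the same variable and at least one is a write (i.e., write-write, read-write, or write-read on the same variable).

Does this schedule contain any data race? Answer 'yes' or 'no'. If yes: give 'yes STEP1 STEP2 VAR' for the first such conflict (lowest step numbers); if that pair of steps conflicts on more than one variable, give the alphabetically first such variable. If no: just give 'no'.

Answer: no

Derivation:
Steps 1,2: B(r=x,w=x) vs C(r=y,w=y). No conflict.
Steps 2,3: same thread (C). No race.
Steps 3,4: C(r=y,w=y) vs A(r=x,w=x). No conflict.
Steps 4,5: A(r=x,w=x) vs B(r=-,w=y). No conflict.
Steps 5,6: B(r=-,w=y) vs A(r=x,w=x). No conflict.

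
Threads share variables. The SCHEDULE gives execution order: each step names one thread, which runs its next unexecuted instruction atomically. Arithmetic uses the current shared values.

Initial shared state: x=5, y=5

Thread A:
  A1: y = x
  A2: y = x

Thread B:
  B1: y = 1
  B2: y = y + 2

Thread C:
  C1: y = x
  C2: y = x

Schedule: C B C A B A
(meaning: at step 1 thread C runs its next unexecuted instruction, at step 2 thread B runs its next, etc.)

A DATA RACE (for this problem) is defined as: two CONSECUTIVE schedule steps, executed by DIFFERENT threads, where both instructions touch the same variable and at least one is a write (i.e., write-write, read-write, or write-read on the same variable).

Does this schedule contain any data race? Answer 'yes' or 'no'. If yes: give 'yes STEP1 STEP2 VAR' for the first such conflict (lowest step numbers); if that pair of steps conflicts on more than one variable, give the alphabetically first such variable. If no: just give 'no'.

Answer: yes 1 2 y

Derivation:
Steps 1,2: C(y = x) vs B(y = 1). RACE on y (W-W).
Steps 2,3: B(y = 1) vs C(y = x). RACE on y (W-W).
Steps 3,4: C(y = x) vs A(y = x). RACE on y (W-W).
Steps 4,5: A(y = x) vs B(y = y + 2). RACE on y (W-W).
Steps 5,6: B(y = y + 2) vs A(y = x). RACE on y (W-W).
First conflict at steps 1,2.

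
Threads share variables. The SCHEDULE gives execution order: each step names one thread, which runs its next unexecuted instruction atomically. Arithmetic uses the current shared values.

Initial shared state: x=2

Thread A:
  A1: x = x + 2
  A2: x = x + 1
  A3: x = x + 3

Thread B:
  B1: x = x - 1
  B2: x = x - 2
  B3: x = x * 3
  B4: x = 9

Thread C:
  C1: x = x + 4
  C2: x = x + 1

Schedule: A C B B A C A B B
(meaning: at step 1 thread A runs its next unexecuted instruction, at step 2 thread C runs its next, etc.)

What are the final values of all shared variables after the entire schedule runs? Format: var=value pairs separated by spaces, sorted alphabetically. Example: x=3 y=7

Answer: x=9

Derivation:
Step 1: thread A executes A1 (x = x + 2). Shared: x=4. PCs: A@1 B@0 C@0
Step 2: thread C executes C1 (x = x + 4). Shared: x=8. PCs: A@1 B@0 C@1
Step 3: thread B executes B1 (x = x - 1). Shared: x=7. PCs: A@1 B@1 C@1
Step 4: thread B executes B2 (x = x - 2). Shared: x=5. PCs: A@1 B@2 C@1
Step 5: thread A executes A2 (x = x + 1). Shared: x=6. PCs: A@2 B@2 C@1
Step 6: thread C executes C2 (x = x + 1). Shared: x=7. PCs: A@2 B@2 C@2
Step 7: thread A executes A3 (x = x + 3). Shared: x=10. PCs: A@3 B@2 C@2
Step 8: thread B executes B3 (x = x * 3). Shared: x=30. PCs: A@3 B@3 C@2
Step 9: thread B executes B4 (x = 9). Shared: x=9. PCs: A@3 B@4 C@2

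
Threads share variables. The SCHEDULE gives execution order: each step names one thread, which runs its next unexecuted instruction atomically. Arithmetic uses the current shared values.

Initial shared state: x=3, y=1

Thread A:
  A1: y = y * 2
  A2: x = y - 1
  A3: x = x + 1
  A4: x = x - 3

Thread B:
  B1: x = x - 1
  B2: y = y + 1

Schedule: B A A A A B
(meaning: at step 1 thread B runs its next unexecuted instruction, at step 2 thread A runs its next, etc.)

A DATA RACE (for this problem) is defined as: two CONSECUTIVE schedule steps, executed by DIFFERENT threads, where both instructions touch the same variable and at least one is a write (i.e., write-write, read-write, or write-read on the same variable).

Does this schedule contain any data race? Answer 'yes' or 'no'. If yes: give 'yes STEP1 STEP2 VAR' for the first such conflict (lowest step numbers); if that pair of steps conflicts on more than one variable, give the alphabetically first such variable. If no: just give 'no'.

Steps 1,2: B(r=x,w=x) vs A(r=y,w=y). No conflict.
Steps 2,3: same thread (A). No race.
Steps 3,4: same thread (A). No race.
Steps 4,5: same thread (A). No race.
Steps 5,6: A(r=x,w=x) vs B(r=y,w=y). No conflict.

Answer: no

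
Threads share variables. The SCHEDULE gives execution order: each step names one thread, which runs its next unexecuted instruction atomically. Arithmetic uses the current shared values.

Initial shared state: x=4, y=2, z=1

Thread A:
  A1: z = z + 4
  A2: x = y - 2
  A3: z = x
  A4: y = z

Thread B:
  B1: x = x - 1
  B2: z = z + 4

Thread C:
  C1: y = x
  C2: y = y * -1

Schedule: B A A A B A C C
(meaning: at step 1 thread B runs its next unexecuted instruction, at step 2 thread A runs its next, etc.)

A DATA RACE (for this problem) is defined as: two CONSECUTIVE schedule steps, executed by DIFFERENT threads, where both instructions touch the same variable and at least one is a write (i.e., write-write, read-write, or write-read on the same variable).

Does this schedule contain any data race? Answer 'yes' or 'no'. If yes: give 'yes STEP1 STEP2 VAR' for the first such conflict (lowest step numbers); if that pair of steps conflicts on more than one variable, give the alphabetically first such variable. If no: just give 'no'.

Steps 1,2: B(r=x,w=x) vs A(r=z,w=z). No conflict.
Steps 2,3: same thread (A). No race.
Steps 3,4: same thread (A). No race.
Steps 4,5: A(z = x) vs B(z = z + 4). RACE on z (W-W).
Steps 5,6: B(z = z + 4) vs A(y = z). RACE on z (W-R).
Steps 6,7: A(y = z) vs C(y = x). RACE on y (W-W).
Steps 7,8: same thread (C). No race.
First conflict at steps 4,5.

Answer: yes 4 5 z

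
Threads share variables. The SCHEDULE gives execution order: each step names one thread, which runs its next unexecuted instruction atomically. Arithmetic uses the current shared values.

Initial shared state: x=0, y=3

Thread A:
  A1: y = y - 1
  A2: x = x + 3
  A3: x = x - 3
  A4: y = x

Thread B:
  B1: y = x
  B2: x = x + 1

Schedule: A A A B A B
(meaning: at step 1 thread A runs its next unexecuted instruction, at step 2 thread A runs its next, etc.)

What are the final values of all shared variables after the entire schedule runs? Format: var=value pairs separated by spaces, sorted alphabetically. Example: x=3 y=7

Step 1: thread A executes A1 (y = y - 1). Shared: x=0 y=2. PCs: A@1 B@0
Step 2: thread A executes A2 (x = x + 3). Shared: x=3 y=2. PCs: A@2 B@0
Step 3: thread A executes A3 (x = x - 3). Shared: x=0 y=2. PCs: A@3 B@0
Step 4: thread B executes B1 (y = x). Shared: x=0 y=0. PCs: A@3 B@1
Step 5: thread A executes A4 (y = x). Shared: x=0 y=0. PCs: A@4 B@1
Step 6: thread B executes B2 (x = x + 1). Shared: x=1 y=0. PCs: A@4 B@2

Answer: x=1 y=0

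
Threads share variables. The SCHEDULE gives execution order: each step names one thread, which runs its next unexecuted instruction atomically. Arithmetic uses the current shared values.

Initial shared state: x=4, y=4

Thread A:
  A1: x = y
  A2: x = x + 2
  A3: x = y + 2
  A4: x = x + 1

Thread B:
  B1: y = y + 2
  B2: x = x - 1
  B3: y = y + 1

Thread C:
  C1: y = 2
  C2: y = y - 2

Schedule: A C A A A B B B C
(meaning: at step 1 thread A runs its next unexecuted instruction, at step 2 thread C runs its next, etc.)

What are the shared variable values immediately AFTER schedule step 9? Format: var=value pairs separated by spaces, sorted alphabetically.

Step 1: thread A executes A1 (x = y). Shared: x=4 y=4. PCs: A@1 B@0 C@0
Step 2: thread C executes C1 (y = 2). Shared: x=4 y=2. PCs: A@1 B@0 C@1
Step 3: thread A executes A2 (x = x + 2). Shared: x=6 y=2. PCs: A@2 B@0 C@1
Step 4: thread A executes A3 (x = y + 2). Shared: x=4 y=2. PCs: A@3 B@0 C@1
Step 5: thread A executes A4 (x = x + 1). Shared: x=5 y=2. PCs: A@4 B@0 C@1
Step 6: thread B executes B1 (y = y + 2). Shared: x=5 y=4. PCs: A@4 B@1 C@1
Step 7: thread B executes B2 (x = x - 1). Shared: x=4 y=4. PCs: A@4 B@2 C@1
Step 8: thread B executes B3 (y = y + 1). Shared: x=4 y=5. PCs: A@4 B@3 C@1
Step 9: thread C executes C2 (y = y - 2). Shared: x=4 y=3. PCs: A@4 B@3 C@2

Answer: x=4 y=3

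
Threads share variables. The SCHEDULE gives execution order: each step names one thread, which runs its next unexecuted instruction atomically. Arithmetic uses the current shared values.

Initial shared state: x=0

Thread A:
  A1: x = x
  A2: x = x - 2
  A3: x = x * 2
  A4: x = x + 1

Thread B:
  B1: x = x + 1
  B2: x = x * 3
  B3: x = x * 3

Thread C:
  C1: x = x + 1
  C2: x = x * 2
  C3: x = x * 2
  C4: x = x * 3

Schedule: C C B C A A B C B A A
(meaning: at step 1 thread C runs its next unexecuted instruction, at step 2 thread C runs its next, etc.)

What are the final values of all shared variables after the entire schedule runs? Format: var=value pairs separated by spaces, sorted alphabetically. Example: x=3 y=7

Step 1: thread C executes C1 (x = x + 1). Shared: x=1. PCs: A@0 B@0 C@1
Step 2: thread C executes C2 (x = x * 2). Shared: x=2. PCs: A@0 B@0 C@2
Step 3: thread B executes B1 (x = x + 1). Shared: x=3. PCs: A@0 B@1 C@2
Step 4: thread C executes C3 (x = x * 2). Shared: x=6. PCs: A@0 B@1 C@3
Step 5: thread A executes A1 (x = x). Shared: x=6. PCs: A@1 B@1 C@3
Step 6: thread A executes A2 (x = x - 2). Shared: x=4. PCs: A@2 B@1 C@3
Step 7: thread B executes B2 (x = x * 3). Shared: x=12. PCs: A@2 B@2 C@3
Step 8: thread C executes C4 (x = x * 3). Shared: x=36. PCs: A@2 B@2 C@4
Step 9: thread B executes B3 (x = x * 3). Shared: x=108. PCs: A@2 B@3 C@4
Step 10: thread A executes A3 (x = x * 2). Shared: x=216. PCs: A@3 B@3 C@4
Step 11: thread A executes A4 (x = x + 1). Shared: x=217. PCs: A@4 B@3 C@4

Answer: x=217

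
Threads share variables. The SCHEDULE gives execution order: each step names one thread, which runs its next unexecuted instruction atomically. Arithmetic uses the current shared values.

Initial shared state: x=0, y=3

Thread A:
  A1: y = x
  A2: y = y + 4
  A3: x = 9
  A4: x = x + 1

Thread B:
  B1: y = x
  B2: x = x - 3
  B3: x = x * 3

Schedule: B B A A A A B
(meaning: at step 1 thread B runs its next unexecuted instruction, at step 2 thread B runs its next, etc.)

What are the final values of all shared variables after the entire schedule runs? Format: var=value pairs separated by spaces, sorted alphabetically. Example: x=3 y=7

Answer: x=30 y=1

Derivation:
Step 1: thread B executes B1 (y = x). Shared: x=0 y=0. PCs: A@0 B@1
Step 2: thread B executes B2 (x = x - 3). Shared: x=-3 y=0. PCs: A@0 B@2
Step 3: thread A executes A1 (y = x). Shared: x=-3 y=-3. PCs: A@1 B@2
Step 4: thread A executes A2 (y = y + 4). Shared: x=-3 y=1. PCs: A@2 B@2
Step 5: thread A executes A3 (x = 9). Shared: x=9 y=1. PCs: A@3 B@2
Step 6: thread A executes A4 (x = x + 1). Shared: x=10 y=1. PCs: A@4 B@2
Step 7: thread B executes B3 (x = x * 3). Shared: x=30 y=1. PCs: A@4 B@3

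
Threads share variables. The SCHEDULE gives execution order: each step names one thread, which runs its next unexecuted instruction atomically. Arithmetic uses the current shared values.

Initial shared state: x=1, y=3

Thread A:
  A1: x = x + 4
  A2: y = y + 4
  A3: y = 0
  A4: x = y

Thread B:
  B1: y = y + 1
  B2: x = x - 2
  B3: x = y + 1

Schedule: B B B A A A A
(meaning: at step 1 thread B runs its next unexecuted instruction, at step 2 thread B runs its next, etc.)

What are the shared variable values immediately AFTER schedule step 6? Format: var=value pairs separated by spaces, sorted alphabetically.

Answer: x=9 y=0

Derivation:
Step 1: thread B executes B1 (y = y + 1). Shared: x=1 y=4. PCs: A@0 B@1
Step 2: thread B executes B2 (x = x - 2). Shared: x=-1 y=4. PCs: A@0 B@2
Step 3: thread B executes B3 (x = y + 1). Shared: x=5 y=4. PCs: A@0 B@3
Step 4: thread A executes A1 (x = x + 4). Shared: x=9 y=4. PCs: A@1 B@3
Step 5: thread A executes A2 (y = y + 4). Shared: x=9 y=8. PCs: A@2 B@3
Step 6: thread A executes A3 (y = 0). Shared: x=9 y=0. PCs: A@3 B@3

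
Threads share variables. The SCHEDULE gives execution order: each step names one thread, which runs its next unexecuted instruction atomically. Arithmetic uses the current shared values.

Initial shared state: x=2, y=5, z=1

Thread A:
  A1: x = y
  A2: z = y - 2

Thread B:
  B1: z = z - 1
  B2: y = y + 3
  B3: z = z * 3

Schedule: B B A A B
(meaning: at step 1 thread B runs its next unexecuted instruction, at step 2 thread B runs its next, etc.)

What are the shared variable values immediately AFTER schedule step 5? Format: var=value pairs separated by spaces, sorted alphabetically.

Step 1: thread B executes B1 (z = z - 1). Shared: x=2 y=5 z=0. PCs: A@0 B@1
Step 2: thread B executes B2 (y = y + 3). Shared: x=2 y=8 z=0. PCs: A@0 B@2
Step 3: thread A executes A1 (x = y). Shared: x=8 y=8 z=0. PCs: A@1 B@2
Step 4: thread A executes A2 (z = y - 2). Shared: x=8 y=8 z=6. PCs: A@2 B@2
Step 5: thread B executes B3 (z = z * 3). Shared: x=8 y=8 z=18. PCs: A@2 B@3

Answer: x=8 y=8 z=18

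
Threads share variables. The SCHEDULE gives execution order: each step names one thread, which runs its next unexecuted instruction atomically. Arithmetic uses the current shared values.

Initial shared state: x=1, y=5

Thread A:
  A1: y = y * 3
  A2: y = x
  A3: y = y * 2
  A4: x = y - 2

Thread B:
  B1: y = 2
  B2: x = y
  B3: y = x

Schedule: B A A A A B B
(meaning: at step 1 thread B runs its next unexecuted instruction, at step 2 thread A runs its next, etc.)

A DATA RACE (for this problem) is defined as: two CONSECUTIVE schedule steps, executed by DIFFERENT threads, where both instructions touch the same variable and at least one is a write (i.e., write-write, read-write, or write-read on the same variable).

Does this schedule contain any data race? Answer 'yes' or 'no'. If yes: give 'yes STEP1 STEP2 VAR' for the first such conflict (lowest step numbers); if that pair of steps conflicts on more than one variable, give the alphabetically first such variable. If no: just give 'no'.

Steps 1,2: B(y = 2) vs A(y = y * 3). RACE on y (W-W).
Steps 2,3: same thread (A). No race.
Steps 3,4: same thread (A). No race.
Steps 4,5: same thread (A). No race.
Steps 5,6: A(x = y - 2) vs B(x = y). RACE on x (W-W).
Steps 6,7: same thread (B). No race.
First conflict at steps 1,2.

Answer: yes 1 2 y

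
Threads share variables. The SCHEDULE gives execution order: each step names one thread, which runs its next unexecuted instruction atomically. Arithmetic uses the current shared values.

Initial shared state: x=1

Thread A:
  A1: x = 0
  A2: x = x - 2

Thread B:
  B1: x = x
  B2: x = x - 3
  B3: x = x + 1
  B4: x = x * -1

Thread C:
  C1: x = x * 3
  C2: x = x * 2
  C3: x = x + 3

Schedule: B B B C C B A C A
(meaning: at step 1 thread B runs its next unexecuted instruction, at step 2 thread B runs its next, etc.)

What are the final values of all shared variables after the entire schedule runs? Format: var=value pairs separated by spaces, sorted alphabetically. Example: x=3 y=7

Answer: x=1

Derivation:
Step 1: thread B executes B1 (x = x). Shared: x=1. PCs: A@0 B@1 C@0
Step 2: thread B executes B2 (x = x - 3). Shared: x=-2. PCs: A@0 B@2 C@0
Step 3: thread B executes B3 (x = x + 1). Shared: x=-1. PCs: A@0 B@3 C@0
Step 4: thread C executes C1 (x = x * 3). Shared: x=-3. PCs: A@0 B@3 C@1
Step 5: thread C executes C2 (x = x * 2). Shared: x=-6. PCs: A@0 B@3 C@2
Step 6: thread B executes B4 (x = x * -1). Shared: x=6. PCs: A@0 B@4 C@2
Step 7: thread A executes A1 (x = 0). Shared: x=0. PCs: A@1 B@4 C@2
Step 8: thread C executes C3 (x = x + 3). Shared: x=3. PCs: A@1 B@4 C@3
Step 9: thread A executes A2 (x = x - 2). Shared: x=1. PCs: A@2 B@4 C@3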